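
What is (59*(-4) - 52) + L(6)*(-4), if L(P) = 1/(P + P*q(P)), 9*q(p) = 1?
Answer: -1443/5 ≈ -288.60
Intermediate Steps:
q(p) = 1/9 (q(p) = (1/9)*1 = 1/9)
L(P) = 9/(10*P) (L(P) = 1/(P + P*(1/9)) = 1/(P + P/9) = 1/(10*P/9) = 9/(10*P))
(59*(-4) - 52) + L(6)*(-4) = (59*(-4) - 52) + ((9/10)/6)*(-4) = (-236 - 52) + ((9/10)*(1/6))*(-4) = -288 + (3/20)*(-4) = -288 - 3/5 = -1443/5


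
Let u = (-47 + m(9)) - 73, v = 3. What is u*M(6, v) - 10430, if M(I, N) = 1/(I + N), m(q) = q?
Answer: -31327/3 ≈ -10442.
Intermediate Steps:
u = -111 (u = (-47 + 9) - 73 = -38 - 73 = -111)
u*M(6, v) - 10430 = -111/(6 + 3) - 10430 = -111/9 - 10430 = -111*⅑ - 10430 = -37/3 - 10430 = -31327/3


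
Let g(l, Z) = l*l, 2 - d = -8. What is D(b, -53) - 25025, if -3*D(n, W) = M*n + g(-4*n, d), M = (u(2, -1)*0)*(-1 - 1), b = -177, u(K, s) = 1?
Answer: -192113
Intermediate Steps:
d = 10 (d = 2 - 1*(-8) = 2 + 8 = 10)
M = 0 (M = (1*0)*(-1 - 1) = 0*(-2) = 0)
g(l, Z) = l**2
D(n, W) = -16*n**2/3 (D(n, W) = -(0*n + (-4*n)**2)/3 = -(0 + 16*n**2)/3 = -16*n**2/3)
D(b, -53) - 25025 = -16/3*(-177)**2 - 25025 = -16/3*31329 - 25025 = -167088 - 25025 = -192113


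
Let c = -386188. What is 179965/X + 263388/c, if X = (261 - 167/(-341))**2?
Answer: 1496846742746527/767638653430528 ≈ 1.9499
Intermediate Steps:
X = 7950932224/116281 (X = (261 - 167*(-1/341))**2 = (261 + 167/341)**2 = (89168/341)**2 = 7950932224/116281 ≈ 68377.)
179965/X + 263388/c = 179965/(7950932224/116281) + 263388/(-386188) = 179965*(116281/7950932224) + 263388*(-1/386188) = 20926510165/7950932224 - 65847/96547 = 1496846742746527/767638653430528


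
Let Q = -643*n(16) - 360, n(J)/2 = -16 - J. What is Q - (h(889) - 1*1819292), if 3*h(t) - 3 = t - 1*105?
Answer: 5579465/3 ≈ 1.8598e+6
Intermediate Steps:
n(J) = -32 - 2*J (n(J) = 2*(-16 - J) = -32 - 2*J)
h(t) = -34 + t/3 (h(t) = 1 + (t - 1*105)/3 = 1 + (t - 105)/3 = 1 + (-105 + t)/3 = 1 + (-35 + t/3) = -34 + t/3)
Q = 40792 (Q = -643*(-32 - 2*16) - 360 = -643*(-32 - 32) - 360 = -643*(-64) - 360 = 41152 - 360 = 40792)
Q - (h(889) - 1*1819292) = 40792 - ((-34 + (⅓)*889) - 1*1819292) = 40792 - ((-34 + 889/3) - 1819292) = 40792 - (787/3 - 1819292) = 40792 - 1*(-5457089/3) = 40792 + 5457089/3 = 5579465/3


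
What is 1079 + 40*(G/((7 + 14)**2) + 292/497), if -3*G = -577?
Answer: 105199907/93933 ≈ 1119.9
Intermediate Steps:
G = 577/3 (G = -1/3*(-577) = 577/3 ≈ 192.33)
1079 + 40*(G/((7 + 14)**2) + 292/497) = 1079 + 40*(577/(3*((7 + 14)**2)) + 292/497) = 1079 + 40*(577/(3*(21**2)) + 292*(1/497)) = 1079 + 40*((577/3)/441 + 292/497) = 1079 + 40*((577/3)*(1/441) + 292/497) = 1079 + 40*(577/1323 + 292/497) = 1079 + 40*(96155/93933) = 1079 + 3846200/93933 = 105199907/93933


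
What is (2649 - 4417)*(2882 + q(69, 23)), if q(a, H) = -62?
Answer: -4985760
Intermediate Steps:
(2649 - 4417)*(2882 + q(69, 23)) = (2649 - 4417)*(2882 - 62) = -1768*2820 = -4985760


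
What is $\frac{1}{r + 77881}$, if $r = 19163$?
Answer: $\frac{1}{97044} \approx 1.0305 \cdot 10^{-5}$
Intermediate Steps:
$\frac{1}{r + 77881} = \frac{1}{19163 + 77881} = \frac{1}{97044}$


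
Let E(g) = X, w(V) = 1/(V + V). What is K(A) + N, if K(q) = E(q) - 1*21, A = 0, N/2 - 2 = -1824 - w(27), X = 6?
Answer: -98794/27 ≈ -3659.0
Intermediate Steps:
w(V) = 1/(2*V)
N = -98389/27 (N = 4 + 2*(-1824 - 1/(2*27)) = 4 + 2*(-1824 - 1*1/54) = 4 + 2*(-1824 - 1/54) = 4 + 2*(-98497/54) = 4 - 98497/27 = -98389/27 ≈ -3644.0)
E(g) = 6
K(q) = -15 (K(q) = 6 - 1*21 = 6 - 21 = -15)
K(A) + N = -15 - 98389/27 = -98794/27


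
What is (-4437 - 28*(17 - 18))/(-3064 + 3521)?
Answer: -4409/457 ≈ -9.6477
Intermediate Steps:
(-4437 - 28*(17 - 18))/(-3064 + 3521) = (-4437 - 28*(-1))/457 = (-4437 + 28)*(1/457) = -4409*1/457 = -4409/457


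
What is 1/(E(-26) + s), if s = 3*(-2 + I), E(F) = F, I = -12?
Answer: -1/68 ≈ -0.014706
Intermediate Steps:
s = -42 (s = 3*(-2 - 12) = 3*(-14) = -42)
1/(E(-26) + s) = 1/(-26 - 42) = 1/(-68) = -1/68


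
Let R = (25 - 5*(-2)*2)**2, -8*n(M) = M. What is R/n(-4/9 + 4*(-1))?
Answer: 3645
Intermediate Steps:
n(M) = -M/8
R = 2025 (R = (25 + 10*2)**2 = (25 + 20)**2 = 45**2 = 2025)
R/n(-4/9 + 4*(-1)) = 2025/((-(-4/9 + 4*(-1))/8)) = 2025/((-(-4*1/9 - 4)/8)) = 2025/((-(-4/9 - 4)/8)) = 2025/((-1/8*(-40/9))) = 2025/(5/9) = 2025*(9/5) = 3645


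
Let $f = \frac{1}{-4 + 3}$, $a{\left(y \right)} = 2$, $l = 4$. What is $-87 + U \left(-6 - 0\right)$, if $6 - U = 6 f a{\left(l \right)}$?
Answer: $-195$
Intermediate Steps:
$f = -1$ ($f = \frac{1}{-1} = -1$)
$U = 18$ ($U = 6 - 6 \left(-1\right) 2 = 6 - \left(-6\right) 2 = 6 - -12 = 6 + 12 = 18$)
$-87 + U \left(-6 - 0\right) = -87 + 18 \left(-6 - 0\right) = -87 + 18 \left(-6 + 0\right) = -87 + 18 \left(-6\right) = -87 - 108 = -195$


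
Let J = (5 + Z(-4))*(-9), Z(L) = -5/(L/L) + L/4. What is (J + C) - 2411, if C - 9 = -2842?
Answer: -5235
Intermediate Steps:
Z(L) = -5 + L/4 (Z(L) = -5/1 + L*(¼) = -5*1 + L/4 = -5 + L/4)
C = -2833 (C = 9 - 2842 = -2833)
J = 9 (J = (5 + (-5 + (¼)*(-4)))*(-9) = (5 + (-5 - 1))*(-9) = (5 - 6)*(-9) = -1*(-9) = 9)
(J + C) - 2411 = (9 - 2833) - 2411 = -2824 - 2411 = -5235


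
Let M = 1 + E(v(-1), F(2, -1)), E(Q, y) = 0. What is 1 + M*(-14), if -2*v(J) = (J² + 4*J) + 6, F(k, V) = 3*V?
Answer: -13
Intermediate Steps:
v(J) = -3 - 2*J - J²/2 (v(J) = -((J² + 4*J) + 6)/2 = -(6 + J² + 4*J)/2 = -3 - 2*J - J²/2)
M = 1 (M = 1 + 0 = 1)
1 + M*(-14) = 1 + 1*(-14) = 1 - 14 = -13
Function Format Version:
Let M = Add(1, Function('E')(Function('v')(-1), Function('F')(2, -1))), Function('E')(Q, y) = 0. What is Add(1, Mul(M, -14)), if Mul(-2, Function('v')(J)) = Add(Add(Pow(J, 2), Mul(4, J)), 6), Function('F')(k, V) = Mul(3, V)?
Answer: -13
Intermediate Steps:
Function('v')(J) = Add(-3, Mul(-2, J), Mul(Rational(-1, 2), Pow(J, 2))) (Function('v')(J) = Mul(Rational(-1, 2), Add(Add(Pow(J, 2), Mul(4, J)), 6)) = Mul(Rational(-1, 2), Add(6, Pow(J, 2), Mul(4, J))) = Add(-3, Mul(-2, J), Mul(Rational(-1, 2), Pow(J, 2))))
M = 1 (M = Add(1, 0) = 1)
Add(1, Mul(M, -14)) = Add(1, Mul(1, -14)) = Add(1, -14) = -13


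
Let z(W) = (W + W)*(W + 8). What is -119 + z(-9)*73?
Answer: 1195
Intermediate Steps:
z(W) = 2*W*(8 + W) (z(W) = (2*W)*(8 + W) = 2*W*(8 + W))
-119 + z(-9)*73 = -119 + (2*(-9)*(8 - 9))*73 = -119 + (2*(-9)*(-1))*73 = -119 + 18*73 = -119 + 1314 = 1195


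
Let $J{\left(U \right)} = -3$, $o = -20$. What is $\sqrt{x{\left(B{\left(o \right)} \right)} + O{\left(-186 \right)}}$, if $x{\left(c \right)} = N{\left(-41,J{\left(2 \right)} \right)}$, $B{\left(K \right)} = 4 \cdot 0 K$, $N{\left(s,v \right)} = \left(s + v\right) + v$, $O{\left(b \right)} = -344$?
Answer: $i \sqrt{391} \approx 19.774 i$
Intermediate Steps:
$N{\left(s,v \right)} = s + 2 v$
$B{\left(K \right)} = 0$ ($B{\left(K \right)} = 0 K = 0$)
$x{\left(c \right)} = -47$ ($x{\left(c \right)} = -41 + 2 \left(-3\right) = -41 - 6 = -47$)
$\sqrt{x{\left(B{\left(o \right)} \right)} + O{\left(-186 \right)}} = \sqrt{-47 - 344} = \sqrt{-391} = i \sqrt{391}$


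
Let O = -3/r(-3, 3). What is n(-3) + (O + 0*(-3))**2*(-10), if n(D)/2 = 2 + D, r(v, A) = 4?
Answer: -61/8 ≈ -7.6250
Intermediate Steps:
n(D) = 4 + 2*D (n(D) = 2*(2 + D) = 4 + 2*D)
O = -3/4 ≈ -0.75000
n(-3) + (O + 0*(-3))**2*(-10) = (4 + 2*(-3)) + (-3/4 + 0*(-3))**2*(-10) = (4 - 6) + (-3/4 + 0)**2*(-10) = -2 + (-3/4)**2*(-10) = -2 + (9/16)*(-10) = -2 - 45/8 = -61/8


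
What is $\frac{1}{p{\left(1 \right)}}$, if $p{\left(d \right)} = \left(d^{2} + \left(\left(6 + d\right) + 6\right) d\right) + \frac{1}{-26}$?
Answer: $\frac{26}{363} \approx 0.071625$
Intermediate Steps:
$p{\left(d \right)} = - \frac{1}{26} + d^{2} + d \left(12 + d\right)$ ($p{\left(d \right)} = \left(d^{2} + \left(12 + d\right) d\right) - \frac{1}{26} = \left(d^{2} + d \left(12 + d\right)\right) - \frac{1}{26} = - \frac{1}{26} + d^{2} + d \left(12 + d\right)$)
$\frac{1}{p{\left(1 \right)}} = \frac{1}{- \frac{1}{26} + 2 \cdot 1^{2} + 12 \cdot 1} = \frac{1}{- \frac{1}{26} + 2 \cdot 1 + 12} = \frac{1}{- \frac{1}{26} + 2 + 12} = \frac{1}{\frac{363}{26}} = \frac{26}{363}$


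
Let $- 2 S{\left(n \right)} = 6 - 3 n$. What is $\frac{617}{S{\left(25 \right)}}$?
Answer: $\frac{1234}{69} \approx 17.884$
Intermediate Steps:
$S{\left(n \right)} = -3 + \frac{3 n}{2}$ ($S{\left(n \right)} = - \frac{6 - 3 n}{2} = -3 + \frac{3 n}{2}$)
$\frac{617}{S{\left(25 \right)}} = \frac{617}{-3 + \frac{3}{2} \cdot 25} = \frac{617}{-3 + \frac{75}{2}} = \frac{617}{\frac{69}{2}} = 617 \cdot \frac{2}{69} = \frac{1234}{69}$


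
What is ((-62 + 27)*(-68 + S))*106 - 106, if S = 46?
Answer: 81514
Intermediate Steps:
((-62 + 27)*(-68 + S))*106 - 106 = ((-62 + 27)*(-68 + 46))*106 - 106 = -35*(-22)*106 - 106 = 770*106 - 106 = 81620 - 106 = 81514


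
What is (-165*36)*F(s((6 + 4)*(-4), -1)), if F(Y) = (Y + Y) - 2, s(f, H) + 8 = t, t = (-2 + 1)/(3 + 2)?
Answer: 109296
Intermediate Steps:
t = -1/5 ≈ -0.20000
s(f, H) = -41/5 (s(f, H) = -8 - 1/5 = -41/5)
F(Y) = -2 + 2*Y (F(Y) = 2*Y - 2 = -2 + 2*Y)
(-165*36)*F(s((6 + 4)*(-4), -1)) = (-165*36)*(-2 + 2*(-41/5)) = -5940*(-2 - 82/5) = -5940*(-92/5) = 109296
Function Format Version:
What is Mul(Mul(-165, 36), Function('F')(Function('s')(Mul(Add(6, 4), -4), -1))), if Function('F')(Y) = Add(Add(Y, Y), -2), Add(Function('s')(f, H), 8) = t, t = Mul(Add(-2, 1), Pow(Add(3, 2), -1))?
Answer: 109296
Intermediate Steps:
t = Rational(-1, 5) (t = Mul(-1, Pow(5, -1)) = Mul(-1, Rational(1, 5)) = Rational(-1, 5) ≈ -0.20000)
Function('s')(f, H) = Rational(-41, 5) (Function('s')(f, H) = Add(-8, Rational(-1, 5)) = Rational(-41, 5))
Function('F')(Y) = Add(-2, Mul(2, Y)) (Function('F')(Y) = Add(Mul(2, Y), -2) = Add(-2, Mul(2, Y)))
Mul(Mul(-165, 36), Function('F')(Function('s')(Mul(Add(6, 4), -4), -1))) = Mul(Mul(-165, 36), Add(-2, Mul(2, Rational(-41, 5)))) = Mul(-5940, Add(-2, Rational(-82, 5))) = Mul(-5940, Rational(-92, 5)) = 109296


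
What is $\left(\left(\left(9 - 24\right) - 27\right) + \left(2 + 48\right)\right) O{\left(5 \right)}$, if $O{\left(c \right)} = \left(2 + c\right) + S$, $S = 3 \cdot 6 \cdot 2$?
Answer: $344$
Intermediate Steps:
$S = 36$ ($S = 18 \cdot 2 = 36$)
$O{\left(c \right)} = 38 + c$ ($O{\left(c \right)} = \left(2 + c\right) + 36 = 38 + c$)
$\left(\left(\left(9 - 24\right) - 27\right) + \left(2 + 48\right)\right) O{\left(5 \right)} = \left(\left(\left(9 - 24\right) - 27\right) + \left(2 + 48\right)\right) \left(38 + 5\right) = \left(\left(-15 - 27\right) + 50\right) 43 = \left(-42 + 50\right) 43 = 8 \cdot 43 = 344$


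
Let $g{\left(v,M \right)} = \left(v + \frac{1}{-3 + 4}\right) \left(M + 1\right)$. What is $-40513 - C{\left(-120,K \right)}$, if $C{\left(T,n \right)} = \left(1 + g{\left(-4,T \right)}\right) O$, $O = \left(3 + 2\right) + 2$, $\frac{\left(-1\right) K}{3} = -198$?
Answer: $-43019$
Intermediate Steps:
$K = 594$ ($K = \left(-3\right) \left(-198\right) = 594$)
$g{\left(v,M \right)} = \left(1 + M\right) \left(1 + v\right)$ ($g{\left(v,M \right)} = \left(v + 1^{-1}\right) \left(1 + M\right) = \left(v + 1\right) \left(1 + M\right) = \left(1 + v\right) \left(1 + M\right) = \left(1 + M\right) \left(1 + v\right)$)
$O = 7$ ($O = 5 + 2 = 7$)
$C{\left(T,n \right)} = -14 - 21 T$ ($C{\left(T,n \right)} = \left(1 + \left(1 + T - 4 + T \left(-4\right)\right)\right) 7 = \left(1 + \left(1 + T - 4 - 4 T\right)\right) 7 = \left(1 - \left(3 + 3 T\right)\right) 7 = \left(-2 - 3 T\right) 7 = -14 - 21 T$)
$-40513 - C{\left(-120,K \right)} = -40513 - \left(-14 - -2520\right) = -40513 - \left(-14 + 2520\right) = -40513 - 2506 = -43019$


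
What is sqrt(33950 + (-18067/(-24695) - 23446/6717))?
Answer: sqrt(934056704134414609485)/165876315 ≈ 184.25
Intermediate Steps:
sqrt(33950 + (-18067/(-24695) - 23446/6717)) = sqrt(33950 + (-18067*(-1/24695) - 23446*1/6717)) = sqrt(33950 + (18067/24695 - 23446/6717)) = sqrt(33950 - 457642931/165876315) = sqrt(5631043251319/165876315) = sqrt(934056704134414609485)/165876315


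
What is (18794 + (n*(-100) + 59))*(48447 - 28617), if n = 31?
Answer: 312381990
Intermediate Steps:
(18794 + (n*(-100) + 59))*(48447 - 28617) = (18794 + (31*(-100) + 59))*(48447 - 28617) = (18794 + (-3100 + 59))*19830 = (18794 - 3041)*19830 = 15753*19830 = 312381990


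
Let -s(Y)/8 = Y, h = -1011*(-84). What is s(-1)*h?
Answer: 679392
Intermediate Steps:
h = 84924
s(Y) = -8*Y
s(-1)*h = -8*(-1)*84924 = 8*84924 = 679392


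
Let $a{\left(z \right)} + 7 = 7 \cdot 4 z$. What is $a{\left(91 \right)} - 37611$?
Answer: $-35070$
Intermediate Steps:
$a{\left(z \right)} = -7 + 28 z$ ($a{\left(z \right)} = -7 + 7 \cdot 4 z = -7 + 28 z$)
$a{\left(91 \right)} - 37611 = \left(-7 + 28 \cdot 91\right) - 37611 = \left(-7 + 2548\right) - 37611 = 2541 - 37611 = -35070$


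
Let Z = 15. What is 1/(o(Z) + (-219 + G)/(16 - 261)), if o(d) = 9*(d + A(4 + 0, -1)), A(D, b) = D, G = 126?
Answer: 245/41988 ≈ 0.0058350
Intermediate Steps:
o(d) = 36 + 9*d (o(d) = 9*(d + (4 + 0)) = 9*(d + 4) = 9*(4 + d) = 36 + 9*d)
1/(o(Z) + (-219 + G)/(16 - 261)) = 1/((36 + 9*15) + (-219 + 126)/(16 - 261)) = 1/((36 + 135) - 93/(-245)) = 1/(171 - 93*(-1/245)) = 1/(171 + 93/245) = 1/(41988/245) = 245/41988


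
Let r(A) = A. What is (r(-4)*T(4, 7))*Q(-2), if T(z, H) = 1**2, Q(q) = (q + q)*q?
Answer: -32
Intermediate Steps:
Q(q) = 2*q**2 (Q(q) = (2*q)*q = 2*q**2)
T(z, H) = 1
(r(-4)*T(4, 7))*Q(-2) = (-4*1)*(2*(-2)**2) = -8*4 = -4*8 = -32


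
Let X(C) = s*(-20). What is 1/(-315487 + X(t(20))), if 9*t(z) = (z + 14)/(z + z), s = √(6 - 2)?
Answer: -1/315527 ≈ -3.1693e-6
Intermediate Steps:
s = 2 (s = √4 = 2)
t(z) = (14 + z)/(18*z) (t(z) = ((z + 14)/(z + z))/9 = ((14 + z)/((2*z)))/9 = ((14 + z)*(1/(2*z)))/9 = ((14 + z)/(2*z))/9 = (14 + z)/(18*z))
X(C) = -40 (X(C) = 2*(-20) = -40)
1/(-315487 + X(t(20))) = 1/(-315487 - 40) = 1/(-315527) = -1/315527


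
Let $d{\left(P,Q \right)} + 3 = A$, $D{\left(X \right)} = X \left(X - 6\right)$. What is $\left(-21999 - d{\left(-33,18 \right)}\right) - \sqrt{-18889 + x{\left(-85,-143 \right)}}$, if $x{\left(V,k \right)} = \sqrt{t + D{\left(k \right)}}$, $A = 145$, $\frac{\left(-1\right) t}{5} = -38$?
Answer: $-22141 - i \sqrt{18889 - \sqrt{21497}} \approx -22141.0 - 136.9 i$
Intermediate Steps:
$t = 190$ ($t = \left(-5\right) \left(-38\right) = 190$)
$D{\left(X \right)} = X \left(-6 + X\right)$
$x{\left(V,k \right)} = \sqrt{190 + k \left(-6 + k\right)}$
$d{\left(P,Q \right)} = 142$ ($d{\left(P,Q \right)} = -3 + 145 = 142$)
$\left(-21999 - d{\left(-33,18 \right)}\right) - \sqrt{-18889 + x{\left(-85,-143 \right)}} = \left(-21999 - 142\right) - \sqrt{-18889 + \sqrt{190 - 143 \left(-6 - 143\right)}} = \left(-21999 - 142\right) - \sqrt{-18889 + \sqrt{190 - -21307}} = -22141 - \sqrt{-18889 + \sqrt{190 + 21307}} = -22141 - \sqrt{-18889 + \sqrt{21497}}$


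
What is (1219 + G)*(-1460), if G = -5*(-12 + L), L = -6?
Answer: -1911140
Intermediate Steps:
G = 90 (G = -5*(-12 - 6) = -5*(-18) = 90)
(1219 + G)*(-1460) = (1219 + 90)*(-1460) = 1309*(-1460) = -1911140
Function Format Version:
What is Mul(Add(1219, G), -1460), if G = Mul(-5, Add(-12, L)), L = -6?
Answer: -1911140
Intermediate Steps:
G = 90 (G = Mul(-5, Add(-12, -6)) = Mul(-5, -18) = 90)
Mul(Add(1219, G), -1460) = Mul(Add(1219, 90), -1460) = Mul(1309, -1460) = -1911140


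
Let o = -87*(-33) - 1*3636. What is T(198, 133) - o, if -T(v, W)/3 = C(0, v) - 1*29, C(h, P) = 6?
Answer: 834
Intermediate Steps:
T(v, W) = 69 (T(v, W) = -3*(6 - 1*29) = -3*(6 - 29) = -3*(-23) = 69)
o = -765 (o = 2871 - 3636 = -765)
T(198, 133) - o = 69 - 1*(-765) = 69 + 765 = 834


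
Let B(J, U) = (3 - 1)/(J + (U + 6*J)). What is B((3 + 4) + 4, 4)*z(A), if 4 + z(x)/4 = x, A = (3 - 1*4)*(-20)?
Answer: 128/81 ≈ 1.5802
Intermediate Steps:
A = 20 (A = (3 - 4)*(-20) = -1*(-20) = 20)
z(x) = -16 + 4*x
B(J, U) = 2/(U + 7*J)
B((3 + 4) + 4, 4)*z(A) = (2/(4 + 7*((3 + 4) + 4)))*(-16 + 4*20) = (2/(4 + 7*(7 + 4)))*(-16 + 80) = (2/(4 + 7*11))*64 = (2/(4 + 77))*64 = (2/81)*64 = 128/81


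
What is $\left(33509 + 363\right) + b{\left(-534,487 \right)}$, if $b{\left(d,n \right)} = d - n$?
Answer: $32851$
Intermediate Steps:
$\left(33509 + 363\right) + b{\left(-534,487 \right)} = \left(33509 + 363\right) - 1021 = 33872 - 1021 = 32851$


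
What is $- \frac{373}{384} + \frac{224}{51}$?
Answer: $\frac{22331}{6528} \approx 3.4208$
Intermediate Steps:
$- \frac{373}{384} + \frac{224}{51} = \frac{22331}{6528}$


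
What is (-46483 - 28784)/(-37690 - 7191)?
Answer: 75267/44881 ≈ 1.6770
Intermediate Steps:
(-46483 - 28784)/(-37690 - 7191) = -75267/(-44881) = -75267*(-1/44881) = 75267/44881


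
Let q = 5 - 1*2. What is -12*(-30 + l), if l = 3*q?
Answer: 252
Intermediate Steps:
q = 3 (q = 5 - 2 = 3)
l = 9 (l = 3*3 = 9)
-12*(-30 + l) = -12*(-30 + 9) = -12*(-21) = 252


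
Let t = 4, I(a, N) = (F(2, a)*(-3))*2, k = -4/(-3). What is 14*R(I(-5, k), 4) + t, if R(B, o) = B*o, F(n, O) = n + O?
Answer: 1012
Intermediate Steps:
F(n, O) = O + n
k = 4/3 (k = -4*(-⅓) = 4/3 ≈ 1.3333)
I(a, N) = -12 - 6*a (I(a, N) = ((a + 2)*(-3))*2 = ((2 + a)*(-3))*2 = (-6 - 3*a)*2 = -12 - 6*a)
14*R(I(-5, k), 4) + t = 14*((-12 - 6*(-5))*4) + 4 = 14*((-12 + 30)*4) + 4 = 14*(18*4) + 4 = 14*72 + 4 = 1008 + 4 = 1012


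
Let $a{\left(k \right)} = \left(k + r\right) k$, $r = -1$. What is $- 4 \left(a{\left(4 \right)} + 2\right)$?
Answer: $-56$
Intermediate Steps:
$a{\left(k \right)} = k \left(-1 + k\right)$ ($a{\left(k \right)} = \left(k - 1\right) k = \left(-1 + k\right) k = k \left(-1 + k\right)$)
$- 4 \left(a{\left(4 \right)} + 2\right) = - 4 \left(4 \left(-1 + 4\right) + 2\right) = - 4 \left(4 \cdot 3 + 2\right) = - 4 \left(12 + 2\right) = \left(-4\right) 14 = -56$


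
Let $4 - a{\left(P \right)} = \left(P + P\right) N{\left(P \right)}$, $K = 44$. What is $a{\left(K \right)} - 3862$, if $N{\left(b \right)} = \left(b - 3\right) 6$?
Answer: $-25506$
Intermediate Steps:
$N{\left(b \right)} = -18 + 6 b$ ($N{\left(b \right)} = \left(-3 + b\right) 6 = -18 + 6 b$)
$a{\left(P \right)} = 4 - 2 P \left(-18 + 6 P\right)$ ($a{\left(P \right)} = 4 - \left(P + P\right) \left(-18 + 6 P\right) = 4 - 2 P \left(-18 + 6 P\right)$)
$a{\left(K \right)} - 3862 = \left(4 - 528 \left(-3 + 44\right)\right) - 3862 = \left(4 - 528 \cdot 41\right) - 3862 = \left(4 - 21648\right) - 3862 = -21644 - 3862 = -25506$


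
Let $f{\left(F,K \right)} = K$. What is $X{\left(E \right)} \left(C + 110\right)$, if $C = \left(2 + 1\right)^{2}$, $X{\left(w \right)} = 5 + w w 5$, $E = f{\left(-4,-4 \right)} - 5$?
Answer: $48790$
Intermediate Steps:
$E = -9$ ($E = -4 - 5 = -9$)
$X{\left(w \right)} = 5 + 5 w^{2}$ ($X{\left(w \right)} = 5 + w^{2} \cdot 5 = 5 + 5 w^{2}$)
$C = 9$ ($C = 3^{2} = 9$)
$X{\left(E \right)} \left(C + 110\right) = \left(5 + 5 \left(-9\right)^{2}\right) \left(9 + 110\right) = \left(5 + 5 \cdot 81\right) 119 = \left(5 + 405\right) 119 = 410 \cdot 119 = 48790$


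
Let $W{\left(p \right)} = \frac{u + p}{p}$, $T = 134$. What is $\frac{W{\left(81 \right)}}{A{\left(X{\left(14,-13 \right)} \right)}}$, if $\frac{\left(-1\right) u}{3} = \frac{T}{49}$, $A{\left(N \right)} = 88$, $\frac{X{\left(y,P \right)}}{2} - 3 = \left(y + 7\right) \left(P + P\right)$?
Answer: $\frac{1189}{116424} \approx 0.010213$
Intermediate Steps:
$X{\left(y,P \right)} = 6 + 4 P \left(7 + y\right)$ ($X{\left(y,P \right)} = 6 + 2 \left(y + 7\right) \left(P + P\right) = 6 + 2 \left(7 + y\right) 2 P = 6 + 2 \cdot 2 P \left(7 + y\right) = 6 + 4 P \left(7 + y\right)$)
$u = - \frac{402}{49}$ ($u = - 3 \cdot \frac{134}{49} = - 3 \cdot 134 \cdot \frac{1}{49} = \left(-3\right) \frac{134}{49} = - \frac{402}{49} \approx -8.2041$)
$W{\left(p \right)} = \frac{- \frac{402}{49} + p}{p}$
$\frac{W{\left(81 \right)}}{A{\left(X{\left(14,-13 \right)} \right)}} = \frac{\frac{1}{81} \left(- \frac{402}{49} + 81\right)}{88} = \frac{1}{81} \cdot \frac{3567}{49} \cdot \frac{1}{88} = \frac{1189}{1323} \cdot \frac{1}{88} = \frac{1189}{116424}$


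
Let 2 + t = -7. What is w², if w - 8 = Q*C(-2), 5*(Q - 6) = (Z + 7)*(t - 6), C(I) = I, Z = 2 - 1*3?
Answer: 1024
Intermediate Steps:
t = -9 (t = -2 - 7 = -9)
Z = -1 (Z = 2 - 3 = -1)
Q = -12 (Q = 6 + ((-1 + 7)*(-9 - 6))/5 = 6 + (6*(-15))/5 = 6 + (⅕)*(-90) = 6 - 18 = -12)
w = 32 (w = 8 - 12*(-2) = 8 + 24 = 32)
w² = 32² = 1024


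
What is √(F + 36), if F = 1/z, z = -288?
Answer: √20734/24 ≈ 5.9997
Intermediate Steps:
F = -1/288 (F = 1/(-288) = -1/288 ≈ -0.0034722)
√(F + 36) = √(-1/288 + 36) = √(10367/288) = √20734/24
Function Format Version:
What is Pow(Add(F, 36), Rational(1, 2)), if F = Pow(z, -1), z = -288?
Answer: Mul(Rational(1, 24), Pow(20734, Rational(1, 2))) ≈ 5.9997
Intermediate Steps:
F = Rational(-1, 288) (F = Pow(-288, -1) = Rational(-1, 288) ≈ -0.0034722)
Pow(Add(F, 36), Rational(1, 2)) = Pow(Add(Rational(-1, 288), 36), Rational(1, 2)) = Pow(Rational(10367, 288), Rational(1, 2)) = Mul(Rational(1, 24), Pow(20734, Rational(1, 2)))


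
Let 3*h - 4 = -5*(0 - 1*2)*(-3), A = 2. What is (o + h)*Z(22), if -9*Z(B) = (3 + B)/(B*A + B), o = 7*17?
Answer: -8275/1782 ≈ -4.6437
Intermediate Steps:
o = 119
Z(B) = -(3 + B)/(27*B) (Z(B) = -(3 + B)/(9*(B*2 + B)) = -(3 + B)/(9*(2*B + B)) = -(3 + B)/(9*(3*B)) = -(3 + B)*1/(3*B)/9 = -(3 + B)/(27*B))
h = -26/3 (h = 4/3 + (-5*(0 - 1*2)*(-3))/3 = 4/3 + (-5*(0 - 2)*(-3))/3 = 4/3 + (-5*(-2)*(-3))/3 = 4/3 + (10*(-3))/3 = 4/3 + (⅓)*(-30) = 4/3 - 10 = -26/3 ≈ -8.6667)
(o + h)*Z(22) = (119 - 26/3)*((1/27)*(-3 - 1*22)/22) = 331*((1/27)*(1/22)*(-3 - 22))/3 = 331*((1/27)*(1/22)*(-25))/3 = (331/3)*(-25/594) = -8275/1782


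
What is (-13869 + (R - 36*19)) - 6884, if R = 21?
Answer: -21416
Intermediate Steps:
(-13869 + (R - 36*19)) - 6884 = (-13869 + (21 - 36*19)) - 6884 = (-13869 + (21 - 684)) - 6884 = (-13869 - 663) - 6884 = -14532 - 6884 = -21416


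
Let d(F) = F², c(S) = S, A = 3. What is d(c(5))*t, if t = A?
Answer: 75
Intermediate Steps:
t = 3
d(c(5))*t = 5²*3 = 25*3 = 75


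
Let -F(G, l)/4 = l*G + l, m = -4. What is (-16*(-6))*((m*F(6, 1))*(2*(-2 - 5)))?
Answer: -150528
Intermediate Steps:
F(G, l) = -4*l - 4*G*l (F(G, l) = -4*(l*G + l) = -4*(G*l + l) = -4*(l + G*l) = -4*l - 4*G*l)
(-16*(-6))*((m*F(6, 1))*(2*(-2 - 5))) = (-16*(-6))*((-(-16)*(1 + 6))*(2*(-2 - 5))) = 96*((-(-16)*7)*(2*(-7))) = 96*(-4*(-28)*(-14)) = 96*(112*(-14)) = 96*(-1568) = -150528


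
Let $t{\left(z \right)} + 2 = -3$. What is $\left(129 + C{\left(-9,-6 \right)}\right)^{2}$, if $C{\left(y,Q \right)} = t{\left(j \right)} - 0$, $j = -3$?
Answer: $15376$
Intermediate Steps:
$t{\left(z \right)} = -5$ ($t{\left(z \right)} = -2 - 3 = -5$)
$C{\left(y,Q \right)} = -5$ ($C{\left(y,Q \right)} = -5 - 0 = -5 + 0 = -5$)
$\left(129 + C{\left(-9,-6 \right)}\right)^{2} = \left(129 - 5\right)^{2} = 124^{2} = 15376$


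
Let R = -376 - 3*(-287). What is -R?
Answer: -485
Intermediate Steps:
R = 485 (R = -376 + 861 = 485)
-R = -1*485 = -485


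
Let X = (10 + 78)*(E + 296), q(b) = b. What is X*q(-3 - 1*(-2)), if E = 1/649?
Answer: -1536840/59 ≈ -26048.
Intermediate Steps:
E = 1/649 ≈ 0.0015408
X = 1536840/59 (X = (10 + 78)*(1/649 + 296) = 88*(192105/649) = 1536840/59 ≈ 26048.)
X*q(-3 - 1*(-2)) = 1536840*(-3 - 1*(-2))/59 = 1536840*(-3 + 2)/59 = (1536840/59)*(-1) = -1536840/59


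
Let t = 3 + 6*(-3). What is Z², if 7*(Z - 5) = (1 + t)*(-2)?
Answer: 81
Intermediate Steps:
t = -15 (t = 3 - 18 = -15)
Z = 9 (Z = 5 + ((1 - 15)*(-2))/7 = 5 + (-14*(-2))/7 = 5 + (⅐)*28 = 5 + 4 = 9)
Z² = 9² = 81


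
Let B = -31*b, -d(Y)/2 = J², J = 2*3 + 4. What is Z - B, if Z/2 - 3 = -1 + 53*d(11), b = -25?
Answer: -21971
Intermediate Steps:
J = 10 (J = 6 + 4 = 10)
d(Y) = -200 (d(Y) = -2*10² = -2*100 = -200)
B = 775 (B = -31*(-25) = 775)
Z = -21196 (Z = 6 + 2*(-1 + 53*(-200)) = 6 + 2*(-1 - 10600) = 6 + 2*(-10601) = 6 - 21202 = -21196)
Z - B = -21196 - 1*775 = -21196 - 775 = -21971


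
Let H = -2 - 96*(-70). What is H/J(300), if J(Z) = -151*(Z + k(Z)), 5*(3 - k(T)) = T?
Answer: -6718/36693 ≈ -0.18309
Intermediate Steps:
k(T) = 3 - T/5
H = 6718 (H = -2 + 6720 = 6718)
J(Z) = -453 - 604*Z/5 (J(Z) = -151*(Z + (3 - Z/5)) = -151*(3 + 4*Z/5) = -453 - 604*Z/5)
H/J(300) = 6718/(-453 - 604/5*300) = 6718/(-453 - 36240) = 6718/(-36693) = 6718*(-1/36693) = -6718/36693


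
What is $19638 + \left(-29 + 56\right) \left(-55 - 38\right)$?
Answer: $17127$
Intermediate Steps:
$19638 + \left(-29 + 56\right) \left(-55 - 38\right) = 19638 + 27 \left(-55 - 38\right) = 19638 + 27 \left(-93\right) = 19638 - 2511 = 17127$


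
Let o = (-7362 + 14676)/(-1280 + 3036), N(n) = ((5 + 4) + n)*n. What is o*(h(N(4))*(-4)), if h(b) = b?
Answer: -380328/439 ≈ -866.35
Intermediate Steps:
N(n) = n*(9 + n) (N(n) = (9 + n)*n = n*(9 + n))
o = 3657/878 (o = 7314/1756 = 7314*(1/1756) = 3657/878 ≈ 4.1651)
o*(h(N(4))*(-4)) = 3657*((4*(9 + 4))*(-4))/878 = 3657*((4*13)*(-4))/878 = 3657*(52*(-4))/878 = (3657/878)*(-208) = -380328/439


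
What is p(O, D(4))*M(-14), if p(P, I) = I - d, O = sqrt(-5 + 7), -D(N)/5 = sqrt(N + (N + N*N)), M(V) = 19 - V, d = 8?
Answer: -264 - 330*sqrt(6) ≈ -1072.3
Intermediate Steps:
D(N) = -5*sqrt(N**2 + 2*N) (D(N) = -5*sqrt(N + (N + N*N)) = -5*sqrt(N + (N + N**2)) = -5*sqrt(N**2 + 2*N))
O = sqrt(2) ≈ 1.4142
p(P, I) = -8 + I (p(P, I) = I - 1*8 = I - 8 = -8 + I)
p(O, D(4))*M(-14) = (-8 - 5*2*sqrt(2 + 4))*(19 - 1*(-14)) = (-8 - 5*2*sqrt(6))*(19 + 14) = (-8 - 10*sqrt(6))*33 = -264 - 330*sqrt(6)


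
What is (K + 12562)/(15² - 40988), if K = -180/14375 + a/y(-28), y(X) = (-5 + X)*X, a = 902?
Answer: -1516977863/4922132250 ≈ -0.30820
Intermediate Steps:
y(X) = X*(-5 + X)
K = 116363/120750 (K = -180/14375 + 902/((-28*(-5 - 28))) = -180*1/14375 + 902/((-28*(-33))) = -36/2875 + 902/924 = -36/2875 + 902*(1/924) = -36/2875 + 41/42 = 116363/120750 ≈ 0.96367)
(K + 12562)/(15² - 40988) = (116363/120750 + 12562)/(15² - 40988) = 1516977863/(120750*(225 - 40988)) = (1516977863/120750)/(-40763) = (1516977863/120750)*(-1/40763) = -1516977863/4922132250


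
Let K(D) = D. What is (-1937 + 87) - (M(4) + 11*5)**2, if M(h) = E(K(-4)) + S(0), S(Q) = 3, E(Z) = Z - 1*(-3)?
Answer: -5099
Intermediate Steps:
E(Z) = 3 + Z (E(Z) = Z + 3 = 3 + Z)
M(h) = 2 (M(h) = (3 - 4) + 3 = -1 + 3 = 2)
(-1937 + 87) - (M(4) + 11*5)**2 = (-1937 + 87) - (2 + 11*5)**2 = -1850 - (2 + 55)**2 = -1850 - 1*57**2 = -1850 - 1*3249 = -1850 - 3249 = -5099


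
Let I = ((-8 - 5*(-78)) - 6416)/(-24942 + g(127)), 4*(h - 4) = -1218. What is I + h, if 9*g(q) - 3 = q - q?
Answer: -44933621/149650 ≈ -300.26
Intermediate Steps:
h = -601/2 (h = 4 + (1/4)*(-1218) = 4 - 609/2 = -601/2 ≈ -300.50)
g(q) = 1/3 (g(q) = 1/3 + (q - q)/9 = 1/3 + (1/9)*0 = 1/3 + 0 = 1/3)
I = 18102/74825 (I = ((-8 - 5*(-78)) - 6416)/(-24942 + 1/3) = ((-8 + 390) - 6416)/(-74825/3) = (382 - 6416)*(-3/74825) = -6034*(-3/74825) = 18102/74825 ≈ 0.24192)
I + h = 18102/74825 - 601/2 = -44933621/149650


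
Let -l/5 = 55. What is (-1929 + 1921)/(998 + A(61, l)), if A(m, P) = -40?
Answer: -4/479 ≈ -0.0083507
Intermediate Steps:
l = -275 (l = -5*55 = -275)
(-1929 + 1921)/(998 + A(61, l)) = (-1929 + 1921)/(998 - 40) = -8/958 = -8*1/958 = -4/479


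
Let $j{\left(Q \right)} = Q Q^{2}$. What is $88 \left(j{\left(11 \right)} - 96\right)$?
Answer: $108680$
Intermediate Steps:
$j{\left(Q \right)} = Q^{3}$
$88 \left(j{\left(11 \right)} - 96\right) = 88 \left(11^{3} - 96\right) = 88 \left(1331 - 96\right) = 88 \cdot 1235 = 108680$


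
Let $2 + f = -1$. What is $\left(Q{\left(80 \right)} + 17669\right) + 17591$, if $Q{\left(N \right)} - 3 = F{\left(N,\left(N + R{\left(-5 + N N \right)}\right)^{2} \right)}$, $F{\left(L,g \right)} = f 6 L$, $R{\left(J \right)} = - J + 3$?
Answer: $33823$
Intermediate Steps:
$f = -3$ ($f = -2 - 1 = -3$)
$R{\left(J \right)} = 3 - J$
$F{\left(L,g \right)} = - 18 L$ ($F{\left(L,g \right)} = \left(-3\right) 6 L = - 18 L$)
$Q{\left(N \right)} = 3 - 18 N$
$\left(Q{\left(80 \right)} + 17669\right) + 17591 = \left(\left(3 - 1440\right) + 17669\right) + 17591 = \left(-1437 + 17669\right) + 17591 = 16232 + 17591 = 33823$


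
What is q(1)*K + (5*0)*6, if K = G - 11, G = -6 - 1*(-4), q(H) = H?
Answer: -13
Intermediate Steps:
G = -2 (G = -6 + 4 = -2)
K = -13 (K = -2 - 11 = -13)
q(1)*K + (5*0)*6 = 1*(-13) + (5*0)*6 = -13 + 0*6 = -13 + 0 = -13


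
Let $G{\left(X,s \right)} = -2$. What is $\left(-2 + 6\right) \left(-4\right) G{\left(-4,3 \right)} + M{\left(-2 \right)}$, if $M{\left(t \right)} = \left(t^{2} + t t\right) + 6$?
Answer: $46$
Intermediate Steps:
$M{\left(t \right)} = 6 + 2 t^{2}$ ($M{\left(t \right)} = \left(t^{2} + t^{2}\right) + 6 = 2 t^{2} + 6 = 6 + 2 t^{2}$)
$\left(-2 + 6\right) \left(-4\right) G{\left(-4,3 \right)} + M{\left(-2 \right)} = \left(-2 + 6\right) \left(-4\right) \left(-2\right) + \left(6 + 2 \left(-2\right)^{2}\right) = 4 \left(-4\right) \left(-2\right) + \left(6 + 2 \cdot 4\right) = \left(-16\right) \left(-2\right) + \left(6 + 8\right) = 32 + 14 = 46$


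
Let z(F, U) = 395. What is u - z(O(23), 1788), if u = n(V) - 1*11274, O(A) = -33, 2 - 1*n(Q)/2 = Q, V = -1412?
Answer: -8841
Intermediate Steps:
n(Q) = 4 - 2*Q
u = -8446 (u = (4 - 2*(-1412)) - 1*11274 = (4 + 2824) - 11274 = 2828 - 11274 = -8446)
u - z(O(23), 1788) = -8446 - 1*395 = -8446 - 395 = -8841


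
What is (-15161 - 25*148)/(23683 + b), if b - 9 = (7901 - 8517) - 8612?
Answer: -18861/14464 ≈ -1.3040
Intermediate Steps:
b = -9219 (b = 9 + ((7901 - 8517) - 8612) = 9 + (-616 - 8612) = 9 - 9228 = -9219)
(-15161 - 25*148)/(23683 + b) = (-15161 - 25*148)/(23683 - 9219) = (-15161 - 3700)/14464 = -18861*1/14464 = -18861/14464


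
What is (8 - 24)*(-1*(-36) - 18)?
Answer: -288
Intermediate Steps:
(8 - 24)*(-1*(-36) - 18) = -16*(36 - 18) = -16*18 = -288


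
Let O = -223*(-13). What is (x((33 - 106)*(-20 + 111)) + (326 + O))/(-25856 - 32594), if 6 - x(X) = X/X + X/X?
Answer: -3229/58450 ≈ -0.055244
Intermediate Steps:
O = 2899
x(X) = 4 (x(X) = 6 - (X/X + X/X) = 6 - (1 + 1) = 6 - 1*2 = 6 - 2 = 4)
(x((33 - 106)*(-20 + 111)) + (326 + O))/(-25856 - 32594) = (4 + (326 + 2899))/(-25856 - 32594) = (4 + 3225)/(-58450) = 3229*(-1/58450) = -3229/58450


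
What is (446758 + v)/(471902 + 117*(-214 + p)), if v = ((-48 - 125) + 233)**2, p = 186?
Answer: 225179/234313 ≈ 0.96102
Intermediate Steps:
v = 3600 (v = (-173 + 233)**2 = 60**2 = 3600)
(446758 + v)/(471902 + 117*(-214 + p)) = (446758 + 3600)/(471902 + 117*(-214 + 186)) = 450358/(471902 + 117*(-28)) = 450358/(471902 - 3276) = 450358/468626 = 450358*(1/468626) = 225179/234313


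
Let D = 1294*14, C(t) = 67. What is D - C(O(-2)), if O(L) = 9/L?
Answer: 18049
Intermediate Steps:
D = 18116
D - C(O(-2)) = 18116 - 1*67 = 18116 - 67 = 18049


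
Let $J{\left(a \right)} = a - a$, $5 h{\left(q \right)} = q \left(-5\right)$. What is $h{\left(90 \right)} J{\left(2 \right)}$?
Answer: $0$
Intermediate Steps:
$h{\left(q \right)} = - q$ ($h{\left(q \right)} = \frac{q \left(-5\right)}{5} = \frac{\left(-5\right) q}{5} = - q$)
$J{\left(a \right)} = 0$
$h{\left(90 \right)} J{\left(2 \right)} = \left(-1\right) 90 \cdot 0 = \left(-90\right) 0 = 0$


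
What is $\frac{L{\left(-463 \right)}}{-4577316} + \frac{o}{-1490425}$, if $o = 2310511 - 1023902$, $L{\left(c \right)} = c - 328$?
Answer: $- \frac{5888037035269}{6822146199300} \approx -0.86308$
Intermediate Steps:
$L{\left(c \right)} = -328 + c$ ($L{\left(c \right)} = c - 328 = -328 + c$)
$o = 1286609$
$\frac{L{\left(-463 \right)}}{-4577316} + \frac{o}{-1490425} = \frac{-328 - 463}{-4577316} + \frac{1286609}{-1490425} = \left(-791\right) \left(- \frac{1}{4577316}\right) + 1286609 \left(- \frac{1}{1490425}\right) = \frac{791}{4577316} - \frac{1286609}{1490425} = - \frac{5888037035269}{6822146199300}$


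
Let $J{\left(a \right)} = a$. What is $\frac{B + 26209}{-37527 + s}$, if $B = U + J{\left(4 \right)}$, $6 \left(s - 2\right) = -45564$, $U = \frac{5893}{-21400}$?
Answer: $- \frac{560952307}{965546600} \approx -0.58097$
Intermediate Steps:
$U = - \frac{5893}{21400}$ ($U = 5893 \left(- \frac{1}{21400}\right) = - \frac{5893}{21400} \approx -0.27537$)
$s = -7592$ ($s = 2 + \frac{1}{6} \left(-45564\right) = 2 - 7594 = -7592$)
$B = \frac{79707}{21400}$ ($B = - \frac{5893}{21400} + 4 = \frac{79707}{21400} \approx 3.7246$)
$\frac{B + 26209}{-37527 + s} = \frac{\frac{79707}{21400} + 26209}{-37527 - 7592} = \frac{560952307}{21400 \left(-45119\right)} = \frac{560952307}{21400} \left(- \frac{1}{45119}\right) = - \frac{560952307}{965546600}$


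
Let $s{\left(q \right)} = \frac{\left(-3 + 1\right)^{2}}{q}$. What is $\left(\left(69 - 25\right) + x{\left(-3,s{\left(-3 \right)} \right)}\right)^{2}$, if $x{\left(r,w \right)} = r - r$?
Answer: $1936$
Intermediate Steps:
$s{\left(q \right)} = \frac{4}{q}$ ($s{\left(q \right)} = \frac{\left(-2\right)^{2}}{q} = \frac{4}{q}$)
$x{\left(r,w \right)} = 0$
$\left(\left(69 - 25\right) + x{\left(-3,s{\left(-3 \right)} \right)}\right)^{2} = \left(\left(69 - 25\right) + 0\right)^{2} = \left(44 + 0\right)^{2} = 44^{2} = 1936$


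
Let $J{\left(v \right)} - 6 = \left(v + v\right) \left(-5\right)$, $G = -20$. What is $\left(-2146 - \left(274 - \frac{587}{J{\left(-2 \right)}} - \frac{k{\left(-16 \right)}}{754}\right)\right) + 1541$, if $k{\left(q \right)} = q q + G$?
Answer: $- \frac{645507}{754} \approx -856.11$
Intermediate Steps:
$J{\left(v \right)} = 6 - 10 v$ ($J{\left(v \right)} = 6 + \left(v + v\right) \left(-5\right) = 6 + 2 v \left(-5\right) = 6 - 10 v$)
$k{\left(q \right)} = -20 + q^{2}$ ($k{\left(q \right)} = q q - 20 = q^{2} - 20 = -20 + q^{2}$)
$\left(-2146 - \left(274 - \frac{587}{J{\left(-2 \right)}} - \frac{k{\left(-16 \right)}}{754}\right)\right) + 1541 = \left(-2146 - \left(274 - \frac{587}{6 - -20} - \frac{-20 + \left(-16\right)^{2}}{754}\right)\right) + 1541 = \left(-2146 - \left(274 - \frac{587}{6 + 20} - \left(-20 + 256\right) \frac{1}{754}\right)\right) + 1541 = \left(-2146 - \left(\frac{103180}{377} - \frac{587}{26}\right)\right) + 1541 = \left(-2146 + \left(\left(587 \cdot \frac{1}{26} + \frac{118}{377}\right) - 274\right)\right) + 1541 = \left(-2146 + \left(\left(\frac{587}{26} + \frac{118}{377}\right) - 274\right)\right) + 1541 = \left(-2146 + \left(\frac{17259}{754} - 274\right)\right) + 1541 = \left(-2146 - \frac{189337}{754}\right) + 1541 = - \frac{1807421}{754} + 1541 = - \frac{645507}{754}$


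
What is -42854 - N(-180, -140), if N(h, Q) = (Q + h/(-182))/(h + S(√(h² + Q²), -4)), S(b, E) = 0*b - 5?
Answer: -144291948/3367 ≈ -42855.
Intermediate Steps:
S(b, E) = -5 (S(b, E) = 0 - 5 = -5)
N(h, Q) = (Q - h/182)/(-5 + h) (N(h, Q) = (Q + h/(-182))/(h - 5) = (Q + h*(-1/182))/(-5 + h) = (Q - h/182)/(-5 + h))
-42854 - N(-180, -140) = -42854 - (-140 - 1/182*(-180))/(-5 - 180) = -42854 - (-140 + 90/91)/(-185) = -42854 - (-1)*(-12650)/(185*91) = -42854 - 1*2530/3367 = -42854 - 2530/3367 = -144291948/3367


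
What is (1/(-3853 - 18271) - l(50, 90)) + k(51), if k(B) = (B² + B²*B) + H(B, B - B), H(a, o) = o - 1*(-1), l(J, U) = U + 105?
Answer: 2988023191/22124 ≈ 1.3506e+5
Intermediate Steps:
l(J, U) = 105 + U
H(a, o) = 1 + o (H(a, o) = o + 1 = 1 + o)
k(B) = 1 + B² + B³ (k(B) = (B² + B²*B) + (1 + (B - B)) = (B² + B³) + (1 + 0) = (B² + B³) + 1 = 1 + B² + B³)
(1/(-3853 - 18271) - l(50, 90)) + k(51) = (1/(-3853 - 18271) - (105 + 90)) + (1 + 51² + 51³) = (1/(-22124) - 1*195) + (1 + 2601 + 132651) = (-1/22124 - 195) + 135253 = -4314181/22124 + 135253 = 2988023191/22124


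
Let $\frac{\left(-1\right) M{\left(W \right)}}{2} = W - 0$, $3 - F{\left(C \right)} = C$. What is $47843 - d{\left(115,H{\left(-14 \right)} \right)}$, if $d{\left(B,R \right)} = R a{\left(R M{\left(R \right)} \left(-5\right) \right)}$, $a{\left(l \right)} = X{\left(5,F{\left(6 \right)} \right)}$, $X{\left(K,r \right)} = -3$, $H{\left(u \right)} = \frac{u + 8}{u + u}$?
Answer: $\frac{669811}{14} \approx 47844.0$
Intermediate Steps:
$F{\left(C \right)} = 3 - C$
$M{\left(W \right)} = - 2 W$ ($M{\left(W \right)} = - 2 \left(W - 0\right) = - 2 \left(W + 0\right) = - 2 W$)
$H{\left(u \right)} = \frac{8 + u}{2 u}$
$a{\left(l \right)} = -3$
$d{\left(B,R \right)} = - 3 R$ ($d{\left(B,R \right)} = R \left(-3\right) = - 3 R$)
$47843 - d{\left(115,H{\left(-14 \right)} \right)} = 47843 - - 3 \frac{8 - 14}{2 \left(-14\right)} = 47843 - - 3 \cdot \frac{1}{2} \left(- \frac{1}{14}\right) \left(-6\right) = 47843 - \left(-3\right) \frac{3}{14} = 47843 - - \frac{9}{14} = 47843 + \frac{9}{14} = \frac{669811}{14}$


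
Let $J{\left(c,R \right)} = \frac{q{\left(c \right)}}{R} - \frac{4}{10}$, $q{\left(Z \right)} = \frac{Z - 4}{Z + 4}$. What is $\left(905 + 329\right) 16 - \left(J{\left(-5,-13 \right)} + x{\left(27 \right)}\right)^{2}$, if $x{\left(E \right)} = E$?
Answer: $\frac{80582544}{4225} \approx 19073.0$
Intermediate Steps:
$q{\left(Z \right)} = \frac{-4 + Z}{4 + Z}$
$J{\left(c,R \right)} = - \frac{2}{5} + \frac{-4 + c}{R \left(4 + c\right)}$ ($J{\left(c,R \right)} = \frac{\frac{1}{4 + c} \left(-4 + c\right)}{R} - \frac{4}{10} = \frac{-4 + c}{R \left(4 + c\right)} - \frac{2}{5} = - \frac{2}{5} + \frac{-4 + c}{R \left(4 + c\right)}$)
$\left(905 + 329\right) 16 - \left(J{\left(-5,-13 \right)} + x{\left(27 \right)}\right)^{2} = \left(905 + 329\right) 16 - \left(\frac{-4 - 5 - - \frac{26 \left(4 - 5\right)}{5}}{\left(-13\right) \left(4 - 5\right)} + 27\right)^{2} = 1234 \cdot 16 - \left(- \frac{-4 - 5 - \left(- \frac{26}{5}\right) \left(-1\right)}{13 \left(-1\right)} + 27\right)^{2} = 19744 - \left(\left(- \frac{1}{13}\right) \left(-1\right) \left(-4 - 5 - \frac{26}{5}\right) + 27\right)^{2} = 19744 - \left(\left(- \frac{1}{13}\right) \left(-1\right) \left(- \frac{71}{5}\right) + 27\right)^{2} = 19744 - \left(- \frac{71}{65} + 27\right)^{2} = 19744 - \left(\frac{1684}{65}\right)^{2} = 19744 - \frac{2835856}{4225} = \frac{80582544}{4225}$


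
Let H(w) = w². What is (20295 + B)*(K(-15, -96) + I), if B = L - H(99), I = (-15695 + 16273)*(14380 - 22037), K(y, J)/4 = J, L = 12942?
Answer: -103730782680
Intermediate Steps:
K(y, J) = 4*J
I = -4425746 (I = 578*(-7657) = -4425746)
B = 3141 (B = 12942 - 1*99² = 12942 - 1*9801 = 12942 - 9801 = 3141)
(20295 + B)*(K(-15, -96) + I) = (20295 + 3141)*(4*(-96) - 4425746) = 23436*(-384 - 4425746) = 23436*(-4426130) = -103730782680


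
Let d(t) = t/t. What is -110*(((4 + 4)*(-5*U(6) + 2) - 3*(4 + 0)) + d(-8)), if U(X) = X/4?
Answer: 6050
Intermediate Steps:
U(X) = X/4 (U(X) = X*(¼) = X/4)
d(t) = 1
-110*(((4 + 4)*(-5*U(6) + 2) - 3*(4 + 0)) + d(-8)) = -110*(((4 + 4)*(-5*6/4 + 2) - 3*(4 + 0)) + 1) = -110*((8*(-5*3/2 + 2) - 3*4) + 1) = -110*((8*(-15/2 + 2) - 12) + 1) = -110*((8*(-11/2) - 12) + 1) = -110*((-44 - 12) + 1) = -110*(-56 + 1) = -110*(-55) = 6050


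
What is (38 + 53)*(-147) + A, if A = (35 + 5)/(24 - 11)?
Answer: -173861/13 ≈ -13374.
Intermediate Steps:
A = 40/13 ≈ 3.0769
(38 + 53)*(-147) + A = (38 + 53)*(-147) + 40/13 = 91*(-147) + 40/13 = -13377 + 40/13 = -173861/13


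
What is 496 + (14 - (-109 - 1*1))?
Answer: 620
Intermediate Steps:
496 + (14 - (-109 - 1*1)) = 496 + (14 - (-109 - 1)) = 496 + (14 - 1*(-110)) = 496 + (14 + 110) = 496 + 124 = 620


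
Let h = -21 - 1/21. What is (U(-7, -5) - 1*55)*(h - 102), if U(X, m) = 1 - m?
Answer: 18088/3 ≈ 6029.3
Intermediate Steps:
h = -442/21 (h = -21 - 1*1/21 = -21 - 1/21 = -442/21 ≈ -21.048)
(U(-7, -5) - 1*55)*(h - 102) = ((1 - 1*(-5)) - 1*55)*(-442/21 - 102) = ((1 + 5) - 55)*(-2584/21) = (6 - 55)*(-2584/21) = -49*(-2584/21) = 18088/3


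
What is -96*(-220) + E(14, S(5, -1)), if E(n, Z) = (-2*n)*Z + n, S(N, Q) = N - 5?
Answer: 21134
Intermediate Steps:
S(N, Q) = -5 + N
E(n, Z) = n - 2*Z*n (E(n, Z) = -2*Z*n + n = n - 2*Z*n)
-96*(-220) + E(14, S(5, -1)) = -96*(-220) + 14*(1 - 2*(-5 + 5)) = 21120 + 14*(1 - 2*0) = 21120 + 14*(1 + 0) = 21120 + 14*1 = 21120 + 14 = 21134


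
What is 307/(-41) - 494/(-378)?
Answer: -47896/7749 ≈ -6.1809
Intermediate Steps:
307/(-41) - 494/(-378) = 307*(-1/41) - 494*(-1/378) = -307/41 + 247/189 = -47896/7749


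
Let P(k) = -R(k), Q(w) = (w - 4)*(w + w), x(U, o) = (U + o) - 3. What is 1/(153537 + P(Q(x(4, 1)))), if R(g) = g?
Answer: 1/153545 ≈ 6.5127e-6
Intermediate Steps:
x(U, o) = -3 + U + o
Q(w) = 2*w*(-4 + w) (Q(w) = (-4 + w)*(2*w) = 2*w*(-4 + w))
P(k) = -k
1/(153537 + P(Q(x(4, 1)))) = 1/(153537 - 2*(-3 + 4 + 1)*(-4 + (-3 + 4 + 1))) = 1/(153537 - 2*2*(-4 + 2)) = 1/(153537 - 2*2*(-2)) = 1/(153537 - 1*(-8)) = 1/(153537 + 8) = 1/153545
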